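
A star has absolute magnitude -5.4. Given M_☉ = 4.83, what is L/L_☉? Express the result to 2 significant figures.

L/L_☉ ≈ 12000

M − M_☉ = -5.4 − 4.83 = -10.230
L/L_☉ = 10^(−0.4 (M − M_☉)) = 10^4.092 = 12360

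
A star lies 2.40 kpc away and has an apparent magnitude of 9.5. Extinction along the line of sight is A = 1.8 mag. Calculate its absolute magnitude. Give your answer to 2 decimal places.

d = 2.40 kpc = 2400 pc
5 log₁₀(d/10 pc) = 5 log₁₀(2400) − 5 = 11.901
M = m − 5 log₁₀(d/10) − A = 9.5 − 11.901 − 1.8 = -4.201

M ≈ -4.20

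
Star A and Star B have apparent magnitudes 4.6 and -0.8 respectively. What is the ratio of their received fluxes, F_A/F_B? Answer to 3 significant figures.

F_A/F_B ≈ 6.92×10^-3

Magnitude difference = 5.4
Flux ratio = 10^(−0.4 Δm) = 10^(−0.4 × 5.4) = 10^-2.160 = 6.918×10^-3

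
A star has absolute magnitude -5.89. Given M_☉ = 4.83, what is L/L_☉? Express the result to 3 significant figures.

M − M_☉ = -5.89 − 4.83 = -10.720
L/L_☉ = 10^(−0.4 (M − M_☉)) = 10^4.288 = 19410

L/L_☉ ≈ 19400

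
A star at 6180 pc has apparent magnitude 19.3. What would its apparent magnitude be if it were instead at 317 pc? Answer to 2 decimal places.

Flux ∝ 1/d², so Δm = 5 log₁₀(d₂/d₁) = 5 log₁₀(317/6180) = -6.450
m₂ = m₁ + Δm = 19.3 + (-6.450) = 12.850

m ≈ 12.85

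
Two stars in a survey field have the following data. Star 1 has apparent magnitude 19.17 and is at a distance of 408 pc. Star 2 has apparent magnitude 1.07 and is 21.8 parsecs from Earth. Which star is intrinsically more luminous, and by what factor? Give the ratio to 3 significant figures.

Star 2 is more luminous, by a factor of 49600.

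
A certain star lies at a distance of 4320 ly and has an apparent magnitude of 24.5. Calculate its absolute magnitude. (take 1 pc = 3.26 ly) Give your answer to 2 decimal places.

M ≈ 13.89

d = 4320 ly / 3.26 = 1325 pc
5 log₁₀(d/10 pc) = 5 log₁₀(1325) − 5 = 10.611
M = m − 5 log₁₀(d/10) = 24.5 − 10.611 = 13.889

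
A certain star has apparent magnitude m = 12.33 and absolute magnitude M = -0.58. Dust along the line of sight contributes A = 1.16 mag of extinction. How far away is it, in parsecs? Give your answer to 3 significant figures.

m − M = 5 log₁₀(d/10 pc) + A  ⇒  12.33 − (-0.58) − 1.16 = 5 log₁₀(d/10)
11.750 = 5 log₁₀(d/10)
log₁₀ d = (m − M − A)/5 + 1 = 3.3500
d = 10^3.3500 = 2239 pc

d ≈ 2240 pc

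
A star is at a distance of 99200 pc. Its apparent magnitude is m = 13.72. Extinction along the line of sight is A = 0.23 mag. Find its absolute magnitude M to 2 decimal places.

M ≈ -6.49

5 log₁₀(d/10 pc) = 5 log₁₀(99200) − 5 = 19.983
M = m − 5 log₁₀(d/10) − A = 13.72 − 19.983 − 0.23 = -6.493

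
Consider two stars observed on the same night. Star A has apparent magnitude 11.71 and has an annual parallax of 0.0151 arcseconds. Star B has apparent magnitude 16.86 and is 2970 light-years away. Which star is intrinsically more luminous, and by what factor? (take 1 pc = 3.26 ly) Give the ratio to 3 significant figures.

Star B is more luminous, by a factor of 1.65.

Star A: d = 1/p = 1/0.0151″ = 66.23 pc
Star A: M = m − 5 log₁₀ d + 5 = 11.71 − 5·1.8210 + 5 = 7.605
Star B: d = 2970 ly / 3.26 = 911.0 pc
Star B: M = m − 5 log₁₀ d + 5 = 16.86 − 5·2.9595 + 5 = 7.062
ΔM = M_A − M_B = 7.605 − (7.062) = 0.543; smaller M is more luminous → Star B.
L ratio = 10^(0.4 |ΔM|) = 10^0.217 = 1.648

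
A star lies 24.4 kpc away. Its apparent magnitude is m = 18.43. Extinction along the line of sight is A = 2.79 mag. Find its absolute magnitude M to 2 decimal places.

M ≈ -1.30

d = 24.4 kpc = 24400 pc
5 log₁₀(d/10 pc) = 5 log₁₀(24400) − 5 = 16.937
M = m − 5 log₁₀(d/10) − A = 18.43 − 16.937 − 2.79 = -1.297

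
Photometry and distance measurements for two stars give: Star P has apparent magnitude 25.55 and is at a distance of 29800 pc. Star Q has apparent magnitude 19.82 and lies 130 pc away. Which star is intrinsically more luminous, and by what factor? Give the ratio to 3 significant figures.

Star P is more luminous, by a factor of 268.

Star P: M = m − 5 log₁₀ d + 5 = 25.55 − 5·4.4742 + 5 = 8.179
Star Q: M = m − 5 log₁₀ d + 5 = 19.82 − 5·2.1139 + 5 = 14.250
ΔM = M_P − M_Q = 8.179 − (14.250) = -6.071; smaller M is more luminous → Star P.
L ratio = 10^(0.4 |ΔM|) = 10^2.429 = 268.3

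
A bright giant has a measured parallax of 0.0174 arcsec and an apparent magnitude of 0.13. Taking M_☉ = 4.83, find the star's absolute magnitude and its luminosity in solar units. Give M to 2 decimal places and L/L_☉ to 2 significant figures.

M ≈ -3.67; L/L_☉ ≈ 2500

d = 1/p = 1/0.0174″ = 57.47 pc
M = m − 5 log₁₀ d + 5 = 0.13 − 5·1.7595 + 5 = -3.667
M − M_☉ = -3.667 − 4.83 = -8.497
L/L_☉ = 10^(−0.4 × -8.497) = 2506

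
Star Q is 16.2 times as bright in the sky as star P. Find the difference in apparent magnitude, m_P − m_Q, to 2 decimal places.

m_P − m_Q ≈ 3.02

Pogson: Δm = −2.5 log₁₀(ratio) = −2.5 log₁₀(16.2) = −2.5 × 1.2095 = -3.024
Star Q is brighter so has the smaller magnitude: m_P − m_Q is positive.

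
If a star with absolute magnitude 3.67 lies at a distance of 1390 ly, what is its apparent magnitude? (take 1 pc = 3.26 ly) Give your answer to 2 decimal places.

d = 1390 ly / 3.26 = 426.4 pc
m = M + 5 log₁₀ d − 5 = 3.67 + 5·2.6298 − 5 = 11.819

m ≈ 11.82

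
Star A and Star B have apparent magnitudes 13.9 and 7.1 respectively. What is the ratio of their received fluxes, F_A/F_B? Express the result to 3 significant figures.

Magnitude difference = 6.8
Flux ratio = 10^(−0.4 Δm) = 10^(−0.4 × 6.8) = 10^-2.720 = 1.905×10^-3

F_A/F_B ≈ 1.91×10^-3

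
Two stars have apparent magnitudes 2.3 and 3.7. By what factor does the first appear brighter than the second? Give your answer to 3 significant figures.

Magnitude difference = -1.4
Flux ratio = 10^(−0.4 Δm) = 10^(−0.4 × -1.4) = 10^0.560 = 3.631

3.63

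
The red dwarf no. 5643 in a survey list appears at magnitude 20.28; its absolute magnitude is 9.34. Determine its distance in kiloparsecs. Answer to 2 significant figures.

d ≈ 1.5 kpc

Distance modulus: m − M = 20.28 − (9.34) = 10.940
m − M = 5 log₁₀ d − 5
log₁₀ d = (m − M)/5 + 1 = 3.1880
d = 10^3.1880 = 1542 pc
= 1.542 kpc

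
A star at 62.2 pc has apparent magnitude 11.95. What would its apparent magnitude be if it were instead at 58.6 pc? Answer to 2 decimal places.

Flux ∝ 1/d², so Δm = 5 log₁₀(d₂/d₁) = 5 log₁₀(58.6/62.2) = -0.129
m₂ = m₁ + Δm = 11.95 + (-0.129) = 11.821

m ≈ 11.82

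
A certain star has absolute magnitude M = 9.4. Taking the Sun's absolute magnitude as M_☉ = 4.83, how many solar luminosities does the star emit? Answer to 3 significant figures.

L/L_☉ ≈ 0.0149

M − M_☉ = 9.4 − 4.83 = 4.570
L/L_☉ = 10^(−0.4 (M − M_☉)) = 10^-1.828 = 0.01486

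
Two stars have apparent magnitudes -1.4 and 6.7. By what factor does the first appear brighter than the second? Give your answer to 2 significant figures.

Magnitude difference = -8.1
Flux ratio = 10^(−0.4 Δm) = 10^(−0.4 × -8.1) = 10^3.240 = 1738

1700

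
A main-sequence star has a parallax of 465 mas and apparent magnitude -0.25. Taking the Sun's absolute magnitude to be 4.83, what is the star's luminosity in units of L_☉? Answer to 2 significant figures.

d = 1/p = 1000/465 mas = 2.151 pc
M = m − 5 log₁₀ d + 5 = -0.25 − 5·0.3325 + 5 = 3.087
M − M_☉ = 3.087 − 4.83 = -1.743
L/L_☉ = 10^(−0.4 × -1.743) = 4.978

L/L_☉ ≈ 5.0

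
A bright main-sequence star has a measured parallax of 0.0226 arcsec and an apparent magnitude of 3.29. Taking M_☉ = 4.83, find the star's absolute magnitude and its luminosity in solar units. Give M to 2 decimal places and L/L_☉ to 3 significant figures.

d = 1/p = 1/0.0226″ = 44.25 pc
M = m − 5 log₁₀ d + 5 = 3.29 − 5·1.6459 + 5 = 0.061
M − M_☉ = 0.061 − 4.83 = -4.769
L/L_☉ = 10^(−0.4 × -4.769) = 80.87

M ≈ 0.06; L/L_☉ ≈ 80.9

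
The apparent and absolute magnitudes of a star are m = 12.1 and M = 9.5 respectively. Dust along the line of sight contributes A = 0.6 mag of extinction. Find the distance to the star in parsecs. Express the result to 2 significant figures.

d ≈ 25 pc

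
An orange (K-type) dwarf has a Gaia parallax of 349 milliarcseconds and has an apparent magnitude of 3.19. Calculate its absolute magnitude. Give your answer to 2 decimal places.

p = 349 mas = 0.349″ → d = 1/p = 2.865 pc
5 log₁₀(d/10 pc) = 5 log₁₀(2.865) − 5 = -2.714
M = m − 5 log₁₀(d/10) = 3.19 + 2.714 = 5.904

M ≈ 5.90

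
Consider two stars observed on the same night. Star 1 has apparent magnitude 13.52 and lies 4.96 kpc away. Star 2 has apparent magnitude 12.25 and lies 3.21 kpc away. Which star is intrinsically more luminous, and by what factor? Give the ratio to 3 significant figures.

Star 1: d = 4.96 kpc = 4960 pc
Star 1: M = m − 5 log₁₀ d + 5 = 13.52 − 5·3.6955 + 5 = 0.043
Star 2: d = 3.21 kpc = 3210 pc
Star 2: M = m − 5 log₁₀ d + 5 = 12.25 − 5·3.5065 + 5 = -0.283
ΔM = M_1 − M_2 = 0.043 − (-0.283) = 0.325; smaller M is more luminous → Star 2.
L ratio = 10^(0.4 |ΔM|) = 10^0.130 = 1.349

Star 2 is more luminous, by a factor of 1.35.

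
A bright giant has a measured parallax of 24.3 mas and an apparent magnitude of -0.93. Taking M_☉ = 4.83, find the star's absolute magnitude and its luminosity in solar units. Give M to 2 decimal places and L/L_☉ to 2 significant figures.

M ≈ -4.00; L/L_☉ ≈ 3400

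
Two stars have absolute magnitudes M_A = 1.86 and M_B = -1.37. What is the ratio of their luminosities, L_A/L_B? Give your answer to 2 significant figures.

ΔM = M_A − M_B = 3.23
L_A/L_B = 10^(−0.4 ΔM) = 10^-1.292 = 0.05105

L_A/L_B ≈ 0.051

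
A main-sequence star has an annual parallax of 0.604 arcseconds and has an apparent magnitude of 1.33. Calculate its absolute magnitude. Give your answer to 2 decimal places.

d = 1/p = 1/0.604″ = 1.656 pc
5 log₁₀(d/10 pc) = 5 log₁₀(1.656) − 5 = -3.905
M = m − 5 log₁₀(d/10) = 1.33 + 3.905 = 5.235

M ≈ 5.24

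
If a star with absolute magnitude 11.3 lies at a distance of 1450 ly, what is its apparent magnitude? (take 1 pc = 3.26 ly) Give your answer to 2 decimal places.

d = 1450 ly / 3.26 = 444.8 pc
m = M + 5 log₁₀ d − 5 = 11.3 + 5·2.6482 − 5 = 19.541

m ≈ 19.54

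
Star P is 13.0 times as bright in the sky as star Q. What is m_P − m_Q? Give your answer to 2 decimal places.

m_P − m_Q ≈ -2.78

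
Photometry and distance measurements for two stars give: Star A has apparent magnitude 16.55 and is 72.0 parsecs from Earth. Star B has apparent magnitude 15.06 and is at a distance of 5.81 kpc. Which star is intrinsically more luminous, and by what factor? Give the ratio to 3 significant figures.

Star B is more luminous, by a factor of 25700.

Star A: M = m − 5 log₁₀ d + 5 = 16.55 − 5·1.8573 + 5 = 12.263
Star B: d = 5.81 kpc = 5810 pc
Star B: M = m − 5 log₁₀ d + 5 = 15.06 − 5·3.7642 + 5 = 1.239
ΔM = M_A − M_B = 12.263 − (1.239) = 11.024; smaller M is more luminous → Star B.
L ratio = 10^(0.4 |ΔM|) = 10^4.410 = 25690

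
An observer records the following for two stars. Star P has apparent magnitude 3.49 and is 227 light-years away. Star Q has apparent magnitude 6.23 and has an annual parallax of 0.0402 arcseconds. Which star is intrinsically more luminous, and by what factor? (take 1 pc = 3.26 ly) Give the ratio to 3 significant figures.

Star P is more luminous, by a factor of 97.7.

Star P: d = 227 ly / 3.26 = 69.63 pc
Star P: M = m − 5 log₁₀ d + 5 = 3.49 − 5·1.8428 + 5 = -0.724
Star Q: d = 1/p = 1/0.0402″ = 24.88 pc
Star Q: M = m − 5 log₁₀ d + 5 = 6.23 − 5·1.3958 + 5 = 4.251
ΔM = M_P − M_Q = -0.724 − (4.251) = -4.975; smaller M is more luminous → Star P.
L ratio = 10^(0.4 |ΔM|) = 10^1.990 = 97.74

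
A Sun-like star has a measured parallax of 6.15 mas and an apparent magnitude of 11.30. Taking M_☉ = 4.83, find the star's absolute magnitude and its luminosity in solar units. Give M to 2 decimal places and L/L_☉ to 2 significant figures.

M ≈ 5.24; L/L_☉ ≈ 0.68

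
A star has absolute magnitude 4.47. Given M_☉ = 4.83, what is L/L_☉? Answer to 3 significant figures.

L/L_☉ ≈ 1.39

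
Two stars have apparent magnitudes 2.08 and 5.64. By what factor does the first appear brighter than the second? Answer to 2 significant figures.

Magnitude difference = -3.56
Flux ratio = 10^(−0.4 Δm) = 10^(−0.4 × -3.56) = 10^1.424 = 26.55

27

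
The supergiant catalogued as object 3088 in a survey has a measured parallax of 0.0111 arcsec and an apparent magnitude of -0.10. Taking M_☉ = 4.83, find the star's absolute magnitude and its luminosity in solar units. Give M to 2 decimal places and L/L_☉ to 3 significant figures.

d = 1/p = 1/0.0111″ = 90.09 pc
M = m − 5 log₁₀ d + 5 = -0.10 − 5·1.9547 + 5 = -4.873
M − M_☉ = -4.873 − 4.83 = -9.703
L/L_☉ = 10^(−0.4 × -9.703) = 7609

M ≈ -4.87; L/L_☉ ≈ 7610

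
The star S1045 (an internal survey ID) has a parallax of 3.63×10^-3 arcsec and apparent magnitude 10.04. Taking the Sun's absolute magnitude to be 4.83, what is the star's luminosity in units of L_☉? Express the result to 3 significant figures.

d = 1/p = 1/3.63×10^-3″ = 275.5 pc
M = m − 5 log₁₀ d + 5 = 10.04 − 5·2.4401 + 5 = 2.840
M − M_☉ = 2.840 − 4.83 = -1.990
L/L_☉ = 10^(−0.4 × -1.990) = 6.254

L/L_☉ ≈ 6.25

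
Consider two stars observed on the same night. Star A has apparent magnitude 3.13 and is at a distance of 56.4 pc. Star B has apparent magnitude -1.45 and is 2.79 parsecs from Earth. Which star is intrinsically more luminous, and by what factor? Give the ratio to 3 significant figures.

Star A: M = m − 5 log₁₀ d + 5 = 3.13 − 5·1.7513 + 5 = -0.626
Star B: M = m − 5 log₁₀ d + 5 = -1.45 − 5·0.4456 + 5 = 1.322
ΔM = M_A − M_B = -0.626 − (1.322) = -1.948; smaller M is more luminous → Star A.
L ratio = 10^(0.4 |ΔM|) = 10^0.779 = 6.017

Star A is more luminous, by a factor of 6.02.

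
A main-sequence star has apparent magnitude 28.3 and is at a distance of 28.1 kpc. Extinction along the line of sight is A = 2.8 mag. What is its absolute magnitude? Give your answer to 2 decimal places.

M ≈ 8.26

d = 28.1 kpc = 28100 pc
5 log₁₀(d/10 pc) = 5 log₁₀(28100) − 5 = 17.244
M = m − 5 log₁₀(d/10) − A = 28.3 − 17.244 − 2.8 = 8.256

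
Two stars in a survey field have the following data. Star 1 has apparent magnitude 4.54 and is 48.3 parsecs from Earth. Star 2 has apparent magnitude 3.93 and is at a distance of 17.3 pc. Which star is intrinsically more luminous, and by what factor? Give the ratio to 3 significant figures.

Star 1: M = m − 5 log₁₀ d + 5 = 4.54 − 5·1.6839 + 5 = 1.120
Star 2: M = m − 5 log₁₀ d + 5 = 3.93 − 5·1.2380 + 5 = 2.740
ΔM = M_1 − M_2 = 1.120 − (2.740) = -1.620; smaller M is more luminous → Star 1.
L ratio = 10^(0.4 |ΔM|) = 10^0.648 = 4.444

Star 1 is more luminous, by a factor of 4.44.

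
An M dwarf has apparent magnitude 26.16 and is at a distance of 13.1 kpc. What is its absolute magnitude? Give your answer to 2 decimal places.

M ≈ 10.57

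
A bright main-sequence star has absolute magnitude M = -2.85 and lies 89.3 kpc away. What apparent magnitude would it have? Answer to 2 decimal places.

d = 89.3 kpc = 89300 pc
m = M + 5 log₁₀ d − 5 = -2.85 + 5·4.9509 − 5 = 16.904

m ≈ 16.90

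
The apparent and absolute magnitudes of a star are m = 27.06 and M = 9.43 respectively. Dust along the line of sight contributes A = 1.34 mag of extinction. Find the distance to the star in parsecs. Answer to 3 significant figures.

m − M = 5 log₁₀(d/10 pc) + A  ⇒  27.06 − (9.43) − 1.34 = 5 log₁₀(d/10)
16.290 = 5 log₁₀(d/10)
log₁₀ d = (m − M − A)/5 + 1 = 4.2580
d = 10^4.2580 = 18110 pc

d ≈ 18100 pc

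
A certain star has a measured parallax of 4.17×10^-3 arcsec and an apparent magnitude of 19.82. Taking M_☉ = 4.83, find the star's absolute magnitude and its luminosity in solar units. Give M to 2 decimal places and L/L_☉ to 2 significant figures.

M ≈ 12.92; L/L_☉ ≈ 5.8×10^-4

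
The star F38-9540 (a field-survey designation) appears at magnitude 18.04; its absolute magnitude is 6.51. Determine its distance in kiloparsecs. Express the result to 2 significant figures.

d ≈ 2.0 kpc

μ = m − M = 11.530
m − M = 5 log₁₀ d − 5
log₁₀ d = (m − M)/5 + 1 = 3.3060
d = 10^3.3060 = 2023 pc
= 2.023 kpc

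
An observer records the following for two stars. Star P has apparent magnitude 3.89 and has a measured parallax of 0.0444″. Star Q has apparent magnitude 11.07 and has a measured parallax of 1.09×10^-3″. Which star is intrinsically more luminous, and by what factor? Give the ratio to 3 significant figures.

Star P: d = 1/p = 1/0.0444″ = 22.52 pc
Star P: M = m − 5 log₁₀ d + 5 = 3.89 − 5·1.3526 + 5 = 2.127
Star Q: d = 1/p = 1/1.09×10^-3″ = 917.4 pc
Star Q: M = m − 5 log₁₀ d + 5 = 11.07 − 5·2.9626 + 5 = 1.257
ΔM = M_P − M_Q = 2.127 − (1.257) = 0.870; smaller M is more luminous → Star Q.
L ratio = 10^(0.4 |ΔM|) = 10^0.348 = 2.228

Star Q is more luminous, by a factor of 2.23.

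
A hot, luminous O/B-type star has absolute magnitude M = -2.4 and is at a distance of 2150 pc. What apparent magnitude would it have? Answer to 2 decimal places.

m ≈ 9.26

m = M + 5 log₁₀ d − 5 = -2.4 + 5·3.3324 − 5 = 9.262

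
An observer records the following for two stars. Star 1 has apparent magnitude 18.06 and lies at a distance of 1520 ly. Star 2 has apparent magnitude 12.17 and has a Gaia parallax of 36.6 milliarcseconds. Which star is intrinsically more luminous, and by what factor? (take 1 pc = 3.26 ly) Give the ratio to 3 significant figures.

Star 1 is more luminous, by a factor of 1.28.

Star 1: d = 1520 ly / 3.26 = 466.3 pc
Star 1: M = m − 5 log₁₀ d + 5 = 18.06 − 5·2.6686 + 5 = 9.717
Star 2: p = 36.6 mas = 0.0366″ → d = 1/p = 27.32 pc
Star 2: M = m − 5 log₁₀ d + 5 = 12.17 − 5·1.4365 + 5 = 9.987
ΔM = M_1 − M_2 = 9.717 − (9.987) = -0.271; smaller M is more luminous → Star 1.
L ratio = 10^(0.4 |ΔM|) = 10^0.108 = 1.283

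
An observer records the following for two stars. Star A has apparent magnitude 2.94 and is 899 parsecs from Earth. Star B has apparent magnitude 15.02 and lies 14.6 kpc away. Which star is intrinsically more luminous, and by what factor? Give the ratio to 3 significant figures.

Star A: M = m − 5 log₁₀ d + 5 = 2.94 − 5·2.9538 + 5 = -6.829
Star B: d = 14.6 kpc = 14600 pc
Star B: M = m − 5 log₁₀ d + 5 = 15.02 − 5·4.1644 + 5 = -0.802
ΔM = M_A − M_B = -6.829 − (-0.802) = -6.027; smaller M is more luminous → Star A.
L ratio = 10^(0.4 |ΔM|) = 10^2.411 = 257.5

Star A is more luminous, by a factor of 258.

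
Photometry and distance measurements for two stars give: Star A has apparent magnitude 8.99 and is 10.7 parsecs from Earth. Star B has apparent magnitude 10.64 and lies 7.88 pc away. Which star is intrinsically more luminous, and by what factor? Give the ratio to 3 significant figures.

Star A: M = m − 5 log₁₀ d + 5 = 8.99 − 5·1.0294 + 5 = 8.843
Star B: M = m − 5 log₁₀ d + 5 = 10.64 − 5·0.8965 + 5 = 11.157
ΔM = M_A − M_B = 8.843 − (11.157) = -2.314; smaller M is more luminous → Star A.
L ratio = 10^(0.4 |ΔM|) = 10^0.926 = 8.428

Star A is more luminous, by a factor of 8.43.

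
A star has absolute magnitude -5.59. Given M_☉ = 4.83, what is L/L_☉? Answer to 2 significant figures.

M − M_☉ = -5.59 − 4.83 = -10.420
L/L_☉ = 10^(−0.4 (M − M_☉)) = 10^4.168 = 14720

L/L_☉ ≈ 15000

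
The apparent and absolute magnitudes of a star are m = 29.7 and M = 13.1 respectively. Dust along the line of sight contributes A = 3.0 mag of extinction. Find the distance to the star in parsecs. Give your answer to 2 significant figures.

d ≈ 5200 pc

m − M = 5 log₁₀(d/10 pc) + A  ⇒  29.7 − (13.1) − 3.0 = 5 log₁₀(d/10)
13.600 = 5 log₁₀(d/10)
log₁₀ d = (m − M − A)/5 + 1 = 3.7200
d = 10^3.7200 = 5248 pc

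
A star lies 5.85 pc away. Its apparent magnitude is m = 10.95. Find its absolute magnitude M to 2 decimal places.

5 log₁₀(d/10 pc) = 5 log₁₀(5.850) − 5 = -1.164
M = m − 5 log₁₀(d/10) = 10.95 + 1.164 = 12.114

M ≈ 12.11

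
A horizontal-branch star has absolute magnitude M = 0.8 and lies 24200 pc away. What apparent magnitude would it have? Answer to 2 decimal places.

m ≈ 17.72

m = M + 5 log₁₀ d − 5 = 0.8 + 5·4.3838 − 5 = 17.719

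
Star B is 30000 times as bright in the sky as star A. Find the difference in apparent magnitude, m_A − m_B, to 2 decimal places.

m_A − m_B ≈ 11.19

Pogson: Δm = −2.5 log₁₀(ratio) = −2.5 log₁₀(30000) = −2.5 × 4.4771 = -11.193
Star B is brighter so has the smaller magnitude: m_A − m_B is positive.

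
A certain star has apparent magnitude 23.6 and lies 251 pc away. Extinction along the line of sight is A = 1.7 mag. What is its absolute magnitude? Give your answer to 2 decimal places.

M ≈ 14.90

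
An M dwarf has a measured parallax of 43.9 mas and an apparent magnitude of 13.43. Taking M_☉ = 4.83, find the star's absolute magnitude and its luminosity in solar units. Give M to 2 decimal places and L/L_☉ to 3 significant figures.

M ≈ 11.64; L/L_☉ ≈ 1.88×10^-3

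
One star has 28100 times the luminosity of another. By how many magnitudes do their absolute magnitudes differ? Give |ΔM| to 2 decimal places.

Pogson: ΔM = −2.5 log₁₀(ratio) = −2.5 log₁₀(28100) = −2.5 × 4.4487 = -11.122

|ΔM| ≈ 11.12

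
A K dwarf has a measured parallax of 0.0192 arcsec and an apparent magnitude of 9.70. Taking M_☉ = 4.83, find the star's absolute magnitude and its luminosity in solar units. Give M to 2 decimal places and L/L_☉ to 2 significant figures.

d = 1/p = 1/0.0192″ = 52.08 pc
M = m − 5 log₁₀ d + 5 = 9.70 − 5·1.7167 + 5 = 6.117
M − M_☉ = 6.117 − 4.83 = 1.287
L/L_☉ = 10^(−0.4 × 1.287) = 0.3058

M ≈ 6.12; L/L_☉ ≈ 0.31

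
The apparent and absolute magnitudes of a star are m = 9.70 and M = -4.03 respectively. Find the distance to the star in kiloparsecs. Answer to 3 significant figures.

Distance modulus: m − M = 9.70 − (-4.03) = 13.730
m − M = 5 log₁₀ d − 5
log₁₀ d = (m − M)/5 + 1 = 3.7460
d = 10^3.7460 = 5572 pc
= 5.572 kpc

d ≈ 5.57 kpc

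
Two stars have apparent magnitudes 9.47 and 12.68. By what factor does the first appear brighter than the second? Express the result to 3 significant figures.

19.2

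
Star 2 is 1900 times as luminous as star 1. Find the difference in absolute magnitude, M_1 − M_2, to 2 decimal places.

Pogson: ΔM = −2.5 log₁₀(ratio) = −2.5 log₁₀(1900) = −2.5 × 3.2788 = -8.197
Star 2 is brighter so has the smaller magnitude: M_1 − M_2 is positive.

M_1 − M_2 ≈ 8.20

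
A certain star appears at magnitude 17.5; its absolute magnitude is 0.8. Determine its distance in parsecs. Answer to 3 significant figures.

μ = m − M = 16.700
m − M = 5 log₁₀ d − 5
log₁₀ d = (m − M)/5 + 1 = 4.3400
d = 10^4.3400 = 21880 pc

d ≈ 21900 pc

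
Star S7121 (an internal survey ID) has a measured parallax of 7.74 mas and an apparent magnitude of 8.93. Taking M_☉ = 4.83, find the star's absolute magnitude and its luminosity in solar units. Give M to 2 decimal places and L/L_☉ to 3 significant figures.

M ≈ 3.37; L/L_☉ ≈ 3.82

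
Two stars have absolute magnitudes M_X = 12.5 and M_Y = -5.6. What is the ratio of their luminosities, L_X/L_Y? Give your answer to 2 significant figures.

ΔM = M_X − M_Y = 18.1
L_X/L_Y = 10^(−0.4 ΔM) = 10^-7.240 = 5.754×10^-8

L_X/L_Y ≈ 5.8×10^-8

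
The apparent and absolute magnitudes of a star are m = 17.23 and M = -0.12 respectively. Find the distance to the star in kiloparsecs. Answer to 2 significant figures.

d ≈ 30 kpc

μ = m − M = 17.350
m − M = 5 log₁₀ d − 5
log₁₀ d = (m − M)/5 + 1 = 4.4700
d = 10^4.4700 = 29510 pc
= 29.51 kpc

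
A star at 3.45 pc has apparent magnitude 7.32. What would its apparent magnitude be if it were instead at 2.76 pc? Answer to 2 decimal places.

m ≈ 6.84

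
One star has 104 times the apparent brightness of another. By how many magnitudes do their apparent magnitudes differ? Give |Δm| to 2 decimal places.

Pogson: Δm = −2.5 log₁₀(ratio) = −2.5 log₁₀(104) = −2.5 × 2.0170 = -5.043

|Δm| ≈ 5.04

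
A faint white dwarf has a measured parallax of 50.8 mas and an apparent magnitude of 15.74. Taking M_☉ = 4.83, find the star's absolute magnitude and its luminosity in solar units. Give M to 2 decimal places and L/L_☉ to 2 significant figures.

d = 1/p = 1000/50.8 mas = 19.69 pc
M = m − 5 log₁₀ d + 5 = 15.74 − 5·1.2941 + 5 = 14.269
M − M_☉ = 14.269 − 4.83 = 9.439
L/L_☉ = 10^(−0.4 × 9.439) = 1.676×10^-4

M ≈ 14.27; L/L_☉ ≈ 1.7×10^-4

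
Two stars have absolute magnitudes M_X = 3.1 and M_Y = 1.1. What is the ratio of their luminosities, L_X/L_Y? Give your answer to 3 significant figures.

L_X/L_Y ≈ 0.158

ΔM = M_X − M_Y = 2.0
L_X/L_Y = 10^(−0.4 ΔM) = 10^-0.800 = 0.1585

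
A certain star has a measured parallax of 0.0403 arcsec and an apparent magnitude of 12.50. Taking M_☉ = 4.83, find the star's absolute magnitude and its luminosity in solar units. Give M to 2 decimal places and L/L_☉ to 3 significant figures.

d = 1/p = 1/0.0403″ = 24.81 pc
M = m − 5 log₁₀ d + 5 = 12.50 − 5·1.3947 + 5 = 10.527
M − M_☉ = 10.527 − 4.83 = 5.697
L/L_☉ = 10^(−0.4 × 5.697) = 5.265×10^-3

M ≈ 10.53; L/L_☉ ≈ 5.26×10^-3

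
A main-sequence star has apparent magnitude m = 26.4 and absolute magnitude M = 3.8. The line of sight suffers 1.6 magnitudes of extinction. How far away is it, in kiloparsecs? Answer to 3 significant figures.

m − M = 5 log₁₀(d/10 pc) + A  ⇒  26.4 − (3.8) − 1.6 = 5 log₁₀(d/10)
21.000 = 5 log₁₀(d/10)
log₁₀ d = (m − M − A)/5 + 1 = 5.2000
d = 10^5.2000 = 158500 pc
= 158.5 kpc

d ≈ 158 kpc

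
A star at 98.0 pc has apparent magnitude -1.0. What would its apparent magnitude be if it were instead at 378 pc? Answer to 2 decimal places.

m ≈ 1.93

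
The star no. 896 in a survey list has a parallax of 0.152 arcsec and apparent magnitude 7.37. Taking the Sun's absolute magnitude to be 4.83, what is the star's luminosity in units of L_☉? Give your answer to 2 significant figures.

L/L_☉ ≈ 0.042

d = 1/p = 1/0.152″ = 6.579 pc
M = m − 5 log₁₀ d + 5 = 7.37 − 5·0.8182 + 5 = 8.279
M − M_☉ = 8.279 − 4.83 = 3.449
L/L_☉ = 10^(−0.4 × 3.449) = 0.04172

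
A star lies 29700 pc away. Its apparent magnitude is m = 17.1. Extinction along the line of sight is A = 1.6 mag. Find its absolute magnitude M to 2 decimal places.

5 log₁₀(d/10 pc) = 5 log₁₀(29700) − 5 = 17.364
M = m − 5 log₁₀(d/10) − A = 17.1 − 17.364 − 1.6 = -1.864

M ≈ -1.86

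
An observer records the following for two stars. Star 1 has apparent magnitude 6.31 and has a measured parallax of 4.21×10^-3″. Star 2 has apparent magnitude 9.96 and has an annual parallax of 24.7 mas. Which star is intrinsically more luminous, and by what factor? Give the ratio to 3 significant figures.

Star 1 is more luminous, by a factor of 993.

Star 1: d = 1/p = 1/4.21×10^-3″ = 237.5 pc
Star 1: M = m − 5 log₁₀ d + 5 = 6.31 − 5·2.3757 + 5 = -0.569
Star 2: p = 24.7 mas = 0.0247″ → d = 1/p = 40.49 pc
Star 2: M = m − 5 log₁₀ d + 5 = 9.96 − 5·1.6073 + 5 = 6.923
ΔM = M_1 − M_2 = -0.569 − (6.923) = -7.492; smaller M is more luminous → Star 1.
L ratio = 10^(0.4 |ΔM|) = 10^2.997 = 992.7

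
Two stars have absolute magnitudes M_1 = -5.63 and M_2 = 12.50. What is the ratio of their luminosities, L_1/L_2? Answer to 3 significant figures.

L_1/L_2 ≈ 1.79×10^7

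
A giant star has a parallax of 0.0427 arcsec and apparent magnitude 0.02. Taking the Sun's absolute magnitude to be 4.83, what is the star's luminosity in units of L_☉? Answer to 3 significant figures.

L/L_☉ ≈ 460

d = 1/p = 1/0.0427″ = 23.42 pc
M = m − 5 log₁₀ d + 5 = 0.02 − 5·1.3696 + 5 = -1.828
M − M_☉ = -1.828 − 4.83 = -6.658
L/L_☉ = 10^(−0.4 × -6.658) = 460.4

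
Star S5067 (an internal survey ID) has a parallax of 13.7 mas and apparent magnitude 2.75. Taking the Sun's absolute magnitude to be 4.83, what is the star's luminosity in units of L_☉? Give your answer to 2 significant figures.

d = 1/p = 1000/13.7 mas = 72.99 pc
M = m − 5 log₁₀ d + 5 = 2.75 − 5·1.8633 + 5 = -1.566
M − M_☉ = -1.566 − 4.83 = -6.396
L/L_☉ = 10^(−0.4 × -6.396) = 361.9

L/L_☉ ≈ 360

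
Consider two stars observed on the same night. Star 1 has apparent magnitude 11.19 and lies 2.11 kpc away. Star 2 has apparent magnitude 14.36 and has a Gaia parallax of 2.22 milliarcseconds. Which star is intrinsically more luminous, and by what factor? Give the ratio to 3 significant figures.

Star 1: d = 2.11 kpc = 2110 pc
Star 1: M = m − 5 log₁₀ d + 5 = 11.19 − 5·3.3243 + 5 = -0.431
Star 2: p = 2.22 mas = 2.22×10^-3″ → d = 1/p = 450.5 pc
Star 2: M = m − 5 log₁₀ d + 5 = 14.36 − 5·2.6536 + 5 = 6.092
ΔM = M_1 − M_2 = -0.431 − (6.092) = -6.523; smaller M is more luminous → Star 1.
L ratio = 10^(0.4 |ΔM|) = 10^2.609 = 406.7

Star 1 is more luminous, by a factor of 407.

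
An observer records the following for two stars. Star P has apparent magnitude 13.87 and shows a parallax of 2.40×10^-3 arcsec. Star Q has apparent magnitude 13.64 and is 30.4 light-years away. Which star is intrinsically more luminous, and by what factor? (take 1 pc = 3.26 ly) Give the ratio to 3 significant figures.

Star P is more luminous, by a factor of 1620.

Star P: d = 1/p = 1/2.40×10^-3″ = 416.7 pc
Star P: M = m − 5 log₁₀ d + 5 = 13.87 − 5·2.6198 + 5 = 5.771
Star Q: d = 30.4 ly / 3.26 = 9.325 pc
Star Q: M = m − 5 log₁₀ d + 5 = 13.64 − 5·0.9697 + 5 = 13.792
ΔM = M_P − M_Q = 5.771 − (13.792) = -8.021; smaller M is more luminous → Star P.
L ratio = 10^(0.4 |ΔM|) = 10^3.208 = 1615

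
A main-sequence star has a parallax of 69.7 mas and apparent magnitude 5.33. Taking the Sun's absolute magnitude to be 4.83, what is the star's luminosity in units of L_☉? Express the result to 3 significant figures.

d = 1/p = 1000/69.7 mas = 14.35 pc
M = m − 5 log₁₀ d + 5 = 5.33 − 5·1.1568 + 5 = 4.546
M − M_☉ = 4.546 − 4.83 = -0.284
L/L_☉ = 10^(−0.4 × -0.284) = 1.299

L/L_☉ ≈ 1.30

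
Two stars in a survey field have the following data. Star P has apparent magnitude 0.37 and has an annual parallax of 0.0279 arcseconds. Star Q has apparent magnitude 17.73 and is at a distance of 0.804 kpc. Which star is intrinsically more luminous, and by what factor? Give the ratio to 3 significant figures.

Star P is more luminous, by a factor of 17500.

Star P: d = 1/p = 1/0.0279″ = 35.84 pc
Star P: M = m − 5 log₁₀ d + 5 = 0.37 − 5·1.5544 + 5 = -2.402
Star Q: d = 0.804 kpc = 804.0 pc
Star Q: M = m − 5 log₁₀ d + 5 = 17.73 − 5·2.9053 + 5 = 8.204
ΔM = M_P − M_Q = -2.402 − (8.204) = -10.606; smaller M is more luminous → Star P.
L ratio = 10^(0.4 |ΔM|) = 10^4.242 = 17470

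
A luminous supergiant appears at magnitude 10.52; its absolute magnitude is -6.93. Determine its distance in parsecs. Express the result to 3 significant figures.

μ = m − M = 17.450
m − M = 5 log₁₀ d − 5
log₁₀ d = (m − M)/5 + 1 = 4.4900
d = 10^4.4900 = 30900 pc

d ≈ 30900 pc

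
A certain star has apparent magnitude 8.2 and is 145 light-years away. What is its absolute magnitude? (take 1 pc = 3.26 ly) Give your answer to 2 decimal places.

M ≈ 4.96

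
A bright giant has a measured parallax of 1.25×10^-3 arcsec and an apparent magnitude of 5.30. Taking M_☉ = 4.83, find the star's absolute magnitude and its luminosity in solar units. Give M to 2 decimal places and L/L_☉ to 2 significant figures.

d = 1/p = 1/1.25×10^-3″ = 800.0 pc
M = m − 5 log₁₀ d + 5 = 5.30 − 5·2.9031 + 5 = -4.215
M − M_☉ = -4.215 − 4.83 = -9.045
L/L_☉ = 10^(−0.4 × -9.045) = 4151

M ≈ -4.22; L/L_☉ ≈ 4200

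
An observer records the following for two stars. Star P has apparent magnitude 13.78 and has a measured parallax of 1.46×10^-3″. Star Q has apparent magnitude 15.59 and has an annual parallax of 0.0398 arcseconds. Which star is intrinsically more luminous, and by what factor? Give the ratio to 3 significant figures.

Star P: d = 1/p = 1/1.46×10^-3″ = 684.9 pc
Star P: M = m − 5 log₁₀ d + 5 = 13.78 − 5·2.8356 + 5 = 4.602
Star Q: d = 1/p = 1/0.0398″ = 25.13 pc
Star Q: M = m − 5 log₁₀ d + 5 = 15.59 − 5·1.4001 + 5 = 13.589
ΔM = M_P − M_Q = 4.602 − (13.589) = -8.988; smaller M is more luminous → Star P.
L ratio = 10^(0.4 |ΔM|) = 10^3.595 = 3936

Star P is more luminous, by a factor of 3940.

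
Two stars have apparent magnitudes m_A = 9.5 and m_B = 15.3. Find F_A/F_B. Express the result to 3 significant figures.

Magnitude difference = -5.8
Flux ratio = 10^(−0.4 Δm) = 10^(−0.4 × -5.8) = 10^2.320 = 208.9

F_A/F_B ≈ 209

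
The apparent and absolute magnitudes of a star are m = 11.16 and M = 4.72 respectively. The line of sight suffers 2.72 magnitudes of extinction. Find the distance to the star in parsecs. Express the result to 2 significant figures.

d ≈ 55 pc

m − M = 5 log₁₀(d/10 pc) + A  ⇒  11.16 − (4.72) − 2.72 = 5 log₁₀(d/10)
3.720 = 5 log₁₀(d/10)
log₁₀ d = (m − M − A)/5 + 1 = 1.7440
d = 10^1.7440 = 55.46 pc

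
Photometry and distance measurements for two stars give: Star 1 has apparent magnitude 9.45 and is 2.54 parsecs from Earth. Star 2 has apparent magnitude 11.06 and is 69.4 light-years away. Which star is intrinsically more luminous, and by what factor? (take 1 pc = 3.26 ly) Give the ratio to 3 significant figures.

Star 1: M = m − 5 log₁₀ d + 5 = 9.45 − 5·0.4048 + 5 = 12.426
Star 2: d = 69.4 ly / 3.26 = 21.29 pc
Star 2: M = m − 5 log₁₀ d + 5 = 11.06 − 5·1.3281 + 5 = 9.419
ΔM = M_1 − M_2 = 12.426 − (9.419) = 3.007; smaller M is more luminous → Star 2.
L ratio = 10^(0.4 |ΔM|) = 10^1.203 = 15.94

Star 2 is more luminous, by a factor of 15.9.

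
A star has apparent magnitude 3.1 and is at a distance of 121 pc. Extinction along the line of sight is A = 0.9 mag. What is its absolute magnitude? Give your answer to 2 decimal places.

5 log₁₀(d/10 pc) = 5 log₁₀(121.0) − 5 = 5.414
M = m − 5 log₁₀(d/10) − A = 3.1 − 5.414 − 0.9 = -3.214

M ≈ -3.21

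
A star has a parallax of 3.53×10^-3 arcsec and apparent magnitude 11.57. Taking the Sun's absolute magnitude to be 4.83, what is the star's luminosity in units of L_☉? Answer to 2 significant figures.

d = 1/p = 1/3.53×10^-3″ = 283.3 pc
M = m − 5 log₁₀ d + 5 = 11.57 − 5·2.4522 + 5 = 4.309
M − M_☉ = 4.309 − 4.83 = -0.521
L/L_☉ = 10^(−0.4 × -0.521) = 1.616

L/L_☉ ≈ 1.6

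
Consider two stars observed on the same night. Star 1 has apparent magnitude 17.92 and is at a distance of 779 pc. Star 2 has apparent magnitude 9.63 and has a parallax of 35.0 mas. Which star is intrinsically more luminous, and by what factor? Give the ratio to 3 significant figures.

Star 2 is more luminous, by a factor of 2.78.

Star 1: M = m − 5 log₁₀ d + 5 = 17.92 − 5·2.8915 + 5 = 8.462
Star 2: p = 35.0 mas = 0.0350″ → d = 1/p = 28.57 pc
Star 2: M = m − 5 log₁₀ d + 5 = 9.63 − 5·1.4559 + 5 = 7.350
ΔM = M_1 − M_2 = 8.462 − (7.350) = 1.112; smaller M is more luminous → Star 2.
L ratio = 10^(0.4 |ΔM|) = 10^0.445 = 2.785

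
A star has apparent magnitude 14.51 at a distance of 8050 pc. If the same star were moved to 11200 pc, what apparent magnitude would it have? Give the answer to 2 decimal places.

m ≈ 15.23

Flux ∝ 1/d², so Δm = 5 log₁₀(d₂/d₁) = 5 log₁₀(11200/8050) = 0.717
m₂ = m₁ + Δm = 14.51 + (0.717) = 15.227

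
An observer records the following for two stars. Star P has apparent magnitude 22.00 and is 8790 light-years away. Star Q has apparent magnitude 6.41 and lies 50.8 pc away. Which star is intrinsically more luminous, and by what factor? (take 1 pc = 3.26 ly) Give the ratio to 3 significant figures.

Star Q is more luminous, by a factor of 611.

Star P: d = 8790 ly / 3.26 = 2696 pc
Star P: M = m − 5 log₁₀ d + 5 = 22.00 − 5·3.4308 + 5 = 9.846
Star Q: M = m − 5 log₁₀ d + 5 = 6.41 − 5·1.7059 + 5 = 2.881
ΔM = M_P − M_Q = 9.846 − (2.881) = 6.965; smaller M is more luminous → Star Q.
L ratio = 10^(0.4 |ΔM|) = 10^2.786 = 611.2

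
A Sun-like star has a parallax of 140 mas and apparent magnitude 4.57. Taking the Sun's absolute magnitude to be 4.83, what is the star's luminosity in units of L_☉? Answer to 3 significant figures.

L/L_☉ ≈ 0.648

d = 1/p = 1000/140 mas = 7.143 pc
M = m − 5 log₁₀ d + 5 = 4.57 − 5·0.8539 + 5 = 5.301
M − M_☉ = 5.301 − 4.83 = 0.471
L/L_☉ = 10^(−0.4 × 0.471) = 0.6483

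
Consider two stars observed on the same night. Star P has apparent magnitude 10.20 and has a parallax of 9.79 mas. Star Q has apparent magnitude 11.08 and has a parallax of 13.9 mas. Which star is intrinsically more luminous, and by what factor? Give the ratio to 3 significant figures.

Star P: p = 9.79 mas = 9.79×10^-3″ → d = 1/p = 102.1 pc
Star P: M = m − 5 log₁₀ d + 5 = 10.20 − 5·2.0092 + 5 = 5.154
Star Q: p = 13.9 mas = 0.0139″ → d = 1/p = 71.94 pc
Star Q: M = m − 5 log₁₀ d + 5 = 11.08 − 5·1.8570 + 5 = 6.795
ΔM = M_P − M_Q = 5.154 − (6.795) = -1.641; smaller M is more luminous → Star P.
L ratio = 10^(0.4 |ΔM|) = 10^0.656 = 4.534

Star P is more luminous, by a factor of 4.53.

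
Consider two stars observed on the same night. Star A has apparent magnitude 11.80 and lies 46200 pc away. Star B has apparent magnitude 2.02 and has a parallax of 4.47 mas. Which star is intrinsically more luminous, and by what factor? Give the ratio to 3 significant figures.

Star A: M = m − 5 log₁₀ d + 5 = 11.80 − 5·4.6646 + 5 = -6.523
Star B: p = 4.47 mas = 4.47×10^-3″ → d = 1/p = 223.7 pc
Star B: M = m − 5 log₁₀ d + 5 = 2.02 − 5·2.3497 + 5 = -4.728
ΔM = M_A − M_B = -6.523 − (-4.728) = -1.795; smaller M is more luminous → Star A.
L ratio = 10^(0.4 |ΔM|) = 10^0.718 = 5.223

Star A is more luminous, by a factor of 5.22.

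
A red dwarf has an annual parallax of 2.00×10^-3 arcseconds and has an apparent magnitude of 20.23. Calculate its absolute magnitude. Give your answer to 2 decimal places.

M ≈ 11.74

d = 1/p = 1/2.00×10^-3″ = 500.0 pc
5 log₁₀(d/10 pc) = 5 log₁₀(500.0) − 5 = 8.495
M = m − 5 log₁₀(d/10) = 20.23 − 8.495 = 11.735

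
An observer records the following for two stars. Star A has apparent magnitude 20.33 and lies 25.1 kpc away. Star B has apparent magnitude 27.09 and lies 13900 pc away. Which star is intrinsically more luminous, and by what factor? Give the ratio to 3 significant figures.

Star A is more luminous, by a factor of 1650.

Star A: d = 25.1 kpc = 25100 pc
Star A: M = m − 5 log₁₀ d + 5 = 20.33 − 5·4.3997 + 5 = 3.332
Star B: M = m − 5 log₁₀ d + 5 = 27.09 − 5·4.1430 + 5 = 11.375
ΔM = M_A − M_B = 3.332 − (11.375) = -8.043; smaller M is more luminous → Star A.
L ratio = 10^(0.4 |ΔM|) = 10^3.217 = 1649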